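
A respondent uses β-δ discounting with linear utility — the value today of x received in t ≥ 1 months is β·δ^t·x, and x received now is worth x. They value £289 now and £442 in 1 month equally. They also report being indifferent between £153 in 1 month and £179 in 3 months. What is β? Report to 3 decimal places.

Both payoffs in the second observation are in the future, so β drops out: δ^1·153 = δ^3·179 ⇒ δ^2 = 153/179 = 0.85475, so δ = 0.92453.
Substituting δ into 289 = β·δ·442: β = 289/(408.641) ≈ 0.707.

β ≈ 0.707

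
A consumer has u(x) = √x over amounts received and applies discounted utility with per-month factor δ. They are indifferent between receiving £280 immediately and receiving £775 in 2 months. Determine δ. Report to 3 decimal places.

Equating discounted utilities: u(280) = δ^2·u(775) ⇒ δ^2 = u(280)/u(775).
With u(x) = √x: δ^2 = √280/√775 = √(280/775) = 0.60107.
Hence δ = (0.60107)^(1/2) = 0.77529.

δ ≈ 0.775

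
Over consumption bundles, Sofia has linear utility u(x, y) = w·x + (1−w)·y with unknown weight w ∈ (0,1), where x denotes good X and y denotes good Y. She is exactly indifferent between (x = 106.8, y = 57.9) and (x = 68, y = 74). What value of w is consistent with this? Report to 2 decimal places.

Indifference: w·106.8 + (1−w)·57.9 = w·68 + (1−w)·74.
Collecting terms: w·38.8 = (1−w)·16.1.
So w/(1−w) = 16.1/38.8 = 0.4149, giving w = 16.1/(38.8+16.1) = 0.29.

w = 0.29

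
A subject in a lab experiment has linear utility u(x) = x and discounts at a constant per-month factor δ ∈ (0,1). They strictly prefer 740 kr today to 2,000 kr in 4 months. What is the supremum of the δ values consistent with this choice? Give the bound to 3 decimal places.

δ < 0.780

Under u(x) = x this choice says 740 > δ^4·2000.
Hence δ^4 < 740/2000 = 0.37000, and x ↦ x^(1/4) is increasing on (0,∞).
δ < (740/2000)^(1/4) ≈ 0.780.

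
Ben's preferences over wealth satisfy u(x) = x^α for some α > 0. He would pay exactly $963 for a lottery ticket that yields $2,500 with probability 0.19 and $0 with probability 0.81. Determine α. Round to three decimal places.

α ≈ 1.741

Since u(0) = 0, the lottery's EU is 0.19·2500^α.
Indifference: 963^α = 0.19·2500^α, so (963/2500)^α = 0.19.
Taking logs: α·ln(963/2500) = ln(0.19), so α = -1.660731 / -0.953993 ≈ 1.741.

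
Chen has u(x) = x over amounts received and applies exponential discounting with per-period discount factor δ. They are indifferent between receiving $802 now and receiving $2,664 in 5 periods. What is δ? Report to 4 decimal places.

δ ≈ 0.7866

The payoff in 5 periods is discounted by δ^5, so u(802) = δ^5·u(2664) and δ^5 = u(802)/u(2664).
With u(x) = x: δ^5 = 802/2664 = 0.30105.
Hence δ = (0.30105)^(1/5) = 0.786553.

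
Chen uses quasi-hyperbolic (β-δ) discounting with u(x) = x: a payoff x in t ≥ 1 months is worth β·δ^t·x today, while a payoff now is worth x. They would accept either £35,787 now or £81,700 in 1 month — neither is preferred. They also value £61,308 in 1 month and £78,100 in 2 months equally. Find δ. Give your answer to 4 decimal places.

δ ≈ 0.7850

The second indifference involves only future payoffs, so β cancels: β·δ^1·61308 = β·δ^2·78100, giving δ = 61308/78100 = 0.78499.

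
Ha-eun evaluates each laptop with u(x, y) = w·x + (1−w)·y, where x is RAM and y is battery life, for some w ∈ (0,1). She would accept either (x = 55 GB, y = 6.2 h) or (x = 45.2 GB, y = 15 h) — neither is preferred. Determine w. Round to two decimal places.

Equating utilities: w·55 + (1−w)·6.2 = w·45.2 + (1−w)·15.
w·(55−45.2) = (1−w)·(15−6.2), i.e. w·9.8 = (1−w)·8.8.
Hence w = 8.8/(9.8+8.8) = 8.8/18.6 = 0.47.

w = 0.47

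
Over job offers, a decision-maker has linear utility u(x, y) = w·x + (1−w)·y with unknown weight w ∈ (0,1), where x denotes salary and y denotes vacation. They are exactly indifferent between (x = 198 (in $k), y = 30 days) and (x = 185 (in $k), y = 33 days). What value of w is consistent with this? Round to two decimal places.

w = 0.19

Indifference: w·198 + (1−w)·30 = w·185 + (1−w)·33.
Rearranging, 13·w − 3·(1−w) = 0.
Hence w = 3/(13+3) = 3/16 = 0.19.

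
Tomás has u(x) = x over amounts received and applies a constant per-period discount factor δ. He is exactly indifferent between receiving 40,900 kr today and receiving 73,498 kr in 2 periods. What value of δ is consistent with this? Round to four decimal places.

δ ≈ 0.7460

The payoff in 2 periods is discounted by δ^2, so u(40900) = δ^2·u(73498) and δ^2 = u(40900)/u(73498).
With u(x) = x: δ^2 = 40900/73498 = 0.55648.
Taking the square root: δ = 0.55648^(1/2) ≈ 0.7460.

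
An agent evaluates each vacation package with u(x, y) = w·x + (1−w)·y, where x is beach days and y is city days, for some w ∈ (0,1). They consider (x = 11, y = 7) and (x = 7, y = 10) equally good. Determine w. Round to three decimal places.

w = 0.429

Equating utilities: w·11 + (1−w)·7 = w·7 + (1−w)·10.
Rearranging, 4·w − 3·(1−w) = 0.
Hence w = 3/(4+3) = 3/7 = 0.429.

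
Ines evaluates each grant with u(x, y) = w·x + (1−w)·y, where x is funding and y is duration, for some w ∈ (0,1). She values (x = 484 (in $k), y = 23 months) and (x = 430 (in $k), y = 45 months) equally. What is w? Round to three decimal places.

Equating utilities: w·484 + (1−w)·23 = w·430 + (1−w)·45.
w·(484−430) = (1−w)·(45−23), i.e. w·54 = (1−w)·22.
Hence w = 22/(54+22) = 22/76 = 0.289.

w = 0.289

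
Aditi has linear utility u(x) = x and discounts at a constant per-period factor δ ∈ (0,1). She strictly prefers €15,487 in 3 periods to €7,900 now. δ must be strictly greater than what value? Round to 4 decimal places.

Under u(x) = x this choice says 7900 < δ^3·15487.
Hence δ^3 > 7900/15487 = 0.51011, and x ↦ x^(1/3) is increasing on (0,∞).
δ > (7900/15487)^(1/3) ≈ 0.7990.

δ > 0.7990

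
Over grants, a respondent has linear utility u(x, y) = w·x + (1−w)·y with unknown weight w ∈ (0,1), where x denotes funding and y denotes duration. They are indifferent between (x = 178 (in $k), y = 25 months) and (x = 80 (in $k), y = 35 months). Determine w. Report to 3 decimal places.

w = 0.093

Indifference: w·178 + (1−w)·25 = w·80 + (1−w)·35.
w·(178−80) = (1−w)·(35−25), i.e. w·98 = (1−w)·10.
The marginal rate of substitution is 10/98, so w = 10/(98+10) = 0.093.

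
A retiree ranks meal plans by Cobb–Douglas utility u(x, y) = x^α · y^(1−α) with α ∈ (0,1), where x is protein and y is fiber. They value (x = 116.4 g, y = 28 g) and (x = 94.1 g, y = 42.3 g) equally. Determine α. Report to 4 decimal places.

α ≈ 0.6599

The Cobb–Douglas utilities coincide, so 116.4^α·28^(1−α) = 94.1^α·42.3^(1−α).
(116.4/94.1)^α = (42.3/28)^(1−α); take logs: α·ln(116.4/94.1) = (1−α)·ln(42.3/28), i.e. α·0.2126745 = (1−α)·0.4125826.
With A = 0.2126745 and B = 0.4125826: α·A = (1−α)·B, so α = B/(A+B) = 0.4125826/0.6252571 ≈ 0.6599.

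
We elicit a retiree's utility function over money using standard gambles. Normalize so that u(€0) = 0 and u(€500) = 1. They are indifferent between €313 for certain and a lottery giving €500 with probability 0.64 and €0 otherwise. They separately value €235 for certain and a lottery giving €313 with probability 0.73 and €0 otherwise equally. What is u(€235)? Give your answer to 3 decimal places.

First, u(€313) = 0.64·u(€500) + 0.36·u(€0) = 0.64.
Then u(€235) = 0.73·u(€313) + 0.27·u(€0) = 0.73·0.64 + 0.27·0.00 = 0.4672.

0.467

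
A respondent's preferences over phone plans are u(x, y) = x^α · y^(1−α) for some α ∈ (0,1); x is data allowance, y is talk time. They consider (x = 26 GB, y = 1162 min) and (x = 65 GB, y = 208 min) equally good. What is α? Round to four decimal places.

Indifference: 26^α · 1162^(1−α) = 65^α · 208^(1−α).
Rearrange to (26/65)^α = (208/1162)^(1−α) and take logs: α·-0.9162907 = (1−α)·-1.7203599.
Thus α·(-2.6366506) = -1.7203599, so α = -1.7203599/-2.6366506 ≈ 0.6525.

α ≈ 0.6525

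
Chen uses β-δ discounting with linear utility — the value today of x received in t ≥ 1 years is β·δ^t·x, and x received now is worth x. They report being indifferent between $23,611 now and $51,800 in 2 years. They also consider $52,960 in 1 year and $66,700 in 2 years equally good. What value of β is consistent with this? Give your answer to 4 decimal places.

β ≈ 0.7230

From the later pair, β·δ^1·52960 = β·δ^2·66700; dividing through, δ = 52960/66700 = 0.79400.
The first indifference: 23611 = β·δ^2·51800, so β = 23611/(δ^2·51800) = 23611/(0.63044·51800) ≈ 0.7230.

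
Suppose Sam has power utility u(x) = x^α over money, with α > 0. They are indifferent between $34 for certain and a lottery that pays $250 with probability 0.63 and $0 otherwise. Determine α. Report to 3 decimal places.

α ≈ 0.232

The lottery's expected utility is 0.63·u(250) + 0.37·u(0) = 0.63·250^α (since u(0) = 0 for α > 0).
Equating: 34^α = 0.63·250^α, i.e. 0.1360^α = 0.63.
Take logs: α = ln 0.63 / ln(34/250) ≈ 0.23159.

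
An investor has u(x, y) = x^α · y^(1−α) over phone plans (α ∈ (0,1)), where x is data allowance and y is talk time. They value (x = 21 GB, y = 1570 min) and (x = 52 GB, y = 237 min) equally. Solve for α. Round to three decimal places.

The Cobb–Douglas utilities coincide, so 21^α·1570^(1−α) = 52^α·237^(1−α).
Taking logs: α·ln 21 + (1−α)·ln 1570 = α·ln 52 + (1−α)·ln 237, i.e. α·-0.906721 = (1−α)·-1.890771.
With A = -0.906721 and B = -1.890771: α·A = (1−α)·B, so α = B/(A+B) = -1.890771/-2.797492 ≈ 0.676.

α ≈ 0.676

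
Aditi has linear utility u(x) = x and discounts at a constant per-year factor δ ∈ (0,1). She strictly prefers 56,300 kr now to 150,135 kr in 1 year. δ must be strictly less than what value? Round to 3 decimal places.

δ < 0.375

The preference means 56300 > δ·150135.
So δ < 56300/150135 = 0.37500.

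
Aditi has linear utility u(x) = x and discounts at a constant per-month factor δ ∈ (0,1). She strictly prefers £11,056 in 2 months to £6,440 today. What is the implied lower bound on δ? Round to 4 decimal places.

δ > 0.7632

Comparing present values: 6440 < δ^2·11056.
Dividing by 11056: δ^2 > 0.58249. Both sides are positive, so the square root keeps the direction.
δ > (6440/11056)^(1/2) ≈ 0.7632.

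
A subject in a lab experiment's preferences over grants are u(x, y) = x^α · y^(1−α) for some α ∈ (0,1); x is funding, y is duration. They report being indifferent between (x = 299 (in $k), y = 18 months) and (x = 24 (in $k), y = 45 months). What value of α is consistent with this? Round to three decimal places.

α ≈ 0.266

Set the two utilities equal: 299^α·18^(1−α) = 24^α·45^(1−α).
Taking logs: α·ln 299 + (1−α)·ln 18 = α·ln 24 + (1−α)·ln 45, i.e. α·2.522390 = (1−α)·0.916291.
Thus α·(3.438681) = 0.916291, so α = 0.916291/3.438681 ≈ 0.266.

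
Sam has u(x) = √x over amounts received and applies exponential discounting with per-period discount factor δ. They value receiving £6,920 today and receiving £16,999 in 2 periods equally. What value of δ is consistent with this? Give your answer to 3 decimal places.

The payoff in 2 periods is discounted by δ^2, so u(6920) = δ^2·u(16999) and δ^2 = u(6920)/u(16999).
Since u(x) = √x, δ^2 = √(6920/16999) = 0.63803.
So δ = 0.63803^(1/2) ≈ 0.799.

δ ≈ 0.799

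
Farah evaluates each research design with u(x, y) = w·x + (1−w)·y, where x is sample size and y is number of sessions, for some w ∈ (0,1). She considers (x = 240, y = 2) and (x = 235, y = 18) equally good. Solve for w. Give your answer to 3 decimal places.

Equating utilities: w·240 + (1−w)·2 = w·235 + (1−w)·18.
w·(240−235) = (1−w)·(18−2), i.e. w·5 = (1−w)·16.
Hence w = 16/(5+16) = 16/21 = 0.762.

w = 0.762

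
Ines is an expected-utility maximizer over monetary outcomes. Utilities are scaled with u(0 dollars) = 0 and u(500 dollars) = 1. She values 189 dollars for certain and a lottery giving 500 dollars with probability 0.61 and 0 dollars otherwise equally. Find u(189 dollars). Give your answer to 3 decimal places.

0.610

By the standard-gamble method, u(189 dollars) is just the indifference probability on the best outcome: 0.61.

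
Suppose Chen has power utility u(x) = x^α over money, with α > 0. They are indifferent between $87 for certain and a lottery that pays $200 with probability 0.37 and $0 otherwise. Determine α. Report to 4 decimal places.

α ≈ 1.1944

Since u(0) = 0, the lottery's EU is 0.37·200^α.
Indifference: 87^α = 0.37·200^α, so (87/200)^α = 0.37.
Taking logs: α·ln(87/200) = ln(0.37), so α = -0.9942523 / -0.8324092 ≈ 1.1944.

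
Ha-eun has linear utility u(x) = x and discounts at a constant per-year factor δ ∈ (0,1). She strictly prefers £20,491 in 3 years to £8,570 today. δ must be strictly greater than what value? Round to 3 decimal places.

δ > 0.748

Comparing present values: 8570 < δ^3·20491.
So δ^3 > 8570/20491 = 0.41823; taking the cube root of both positive sides preserves the inequality.
δ > (8570/20491)^(1/3) ≈ 0.748.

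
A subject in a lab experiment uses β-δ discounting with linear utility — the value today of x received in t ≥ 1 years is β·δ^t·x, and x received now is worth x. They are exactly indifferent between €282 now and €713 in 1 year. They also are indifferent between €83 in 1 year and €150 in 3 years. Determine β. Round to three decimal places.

β ≈ 0.532

From the later pair, β·δ^1·83 = β·δ^3·150; dividing through, δ^2 = 83/150 = 0.55333, so δ = 0.74386.
The first indifference: 282 = β·δ·713, so β = 282/(δ·713) = 282/(0.74386·713) ≈ 0.532.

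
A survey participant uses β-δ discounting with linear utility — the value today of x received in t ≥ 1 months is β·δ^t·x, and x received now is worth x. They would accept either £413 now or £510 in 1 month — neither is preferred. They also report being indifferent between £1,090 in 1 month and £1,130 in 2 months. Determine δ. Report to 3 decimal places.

δ ≈ 0.965

The second indifference involves only future payoffs, so β cancels: β·δ^1·1090 = β·δ^2·1130, giving δ = 1090/1130 = 0.96460.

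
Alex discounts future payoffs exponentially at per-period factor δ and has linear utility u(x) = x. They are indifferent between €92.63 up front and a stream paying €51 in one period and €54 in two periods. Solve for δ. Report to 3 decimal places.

Present value of the stream is 51·δ + 54·δ². Indifference gives 51δ + 54δ² = 92.63.
So 54δ² + 51δ − 92.63 = 0.
The positive root is δ = [−51 + √(51² + 4·54·92.63)] / (2·54) = (−51 + 150.363)/108 ≈ 0.920.

δ ≈ 0.920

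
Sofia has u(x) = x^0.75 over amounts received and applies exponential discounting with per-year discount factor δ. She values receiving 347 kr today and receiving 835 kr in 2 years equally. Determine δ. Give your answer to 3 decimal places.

δ ≈ 0.719

The payoff in 2 years is discounted by δ^2, so u(347) = δ^2·u(835) and δ^2 = u(347)/u(835).
With u(x) = x^0.75: δ^2 = 347^0.75/835^0.75 = (347/835)^0.75 = 0.51759.
Hence δ = (0.51759)^(1/2) = 0.71943.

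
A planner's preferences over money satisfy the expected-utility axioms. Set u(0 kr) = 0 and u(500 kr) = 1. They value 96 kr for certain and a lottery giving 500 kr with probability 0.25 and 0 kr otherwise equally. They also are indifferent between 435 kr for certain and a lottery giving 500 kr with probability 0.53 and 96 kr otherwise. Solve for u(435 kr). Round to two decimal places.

0.65

First, u(96 kr) = 0.25·u(500 kr) + 0.75·u(0 kr) = 0.25.
Then u(435 kr) = 0.53·u(500 kr) + 0.47·u(96 kr) = 0.53·1.00 + 0.47·0.25 = 0.6475.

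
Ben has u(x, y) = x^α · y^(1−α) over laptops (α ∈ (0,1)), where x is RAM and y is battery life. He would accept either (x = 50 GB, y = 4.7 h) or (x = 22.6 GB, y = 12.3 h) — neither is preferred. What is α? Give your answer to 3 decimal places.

α ≈ 0.548

Indifference: 50^α · 4.7^(1−α) = 22.6^α · 12.3^(1−α).
Rearrange to (50/22.6)^α = (12.3/4.7)^(1−α) and take logs: α·0.794073 = (1−α)·0.962037.
Thus α·(1.756110) = 0.962037, so α = 0.962037/1.756110 ≈ 0.548.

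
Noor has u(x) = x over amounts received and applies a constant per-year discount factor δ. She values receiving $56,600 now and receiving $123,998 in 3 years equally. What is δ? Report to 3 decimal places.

δ ≈ 0.770

Indifference means u(56600) = δ^3 · u(123998), so δ^3 = u(56600)/u(123998).
With u(x) = x: δ^3 = 56600/123998 = 0.45646.
Taking the cube root: δ = 0.45646^(1/3) ≈ 0.770.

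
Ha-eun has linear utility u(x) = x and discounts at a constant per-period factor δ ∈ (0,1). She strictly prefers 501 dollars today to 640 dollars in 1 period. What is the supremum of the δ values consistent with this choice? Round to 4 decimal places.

The preference means 501 > δ·640.
So δ < 501/640 = 0.78281.

δ < 0.7828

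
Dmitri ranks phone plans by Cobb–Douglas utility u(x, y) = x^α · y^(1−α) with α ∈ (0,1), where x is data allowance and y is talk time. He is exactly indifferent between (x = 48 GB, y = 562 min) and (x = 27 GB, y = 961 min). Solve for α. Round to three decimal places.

Indifference: 48^α · 562^(1−α) = 27^α · 961^(1−α).
(48/27)^α = (961/562)^(1−α); take logs: α·ln(48/27) = (1−α)·ln(961/562), i.e. α·0.575364 = (1−α)·0.536473.
So α/(1−α) = (0.536473)/(0.575364) = 0.932406, and α = 0.932406/1.932406 ≈ 0.483.

α ≈ 0.483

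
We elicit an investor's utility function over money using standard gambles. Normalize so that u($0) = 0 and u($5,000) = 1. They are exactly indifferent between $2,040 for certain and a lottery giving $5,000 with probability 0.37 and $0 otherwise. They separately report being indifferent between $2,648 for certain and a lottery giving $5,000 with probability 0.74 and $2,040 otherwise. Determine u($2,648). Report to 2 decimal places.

0.84

First, u($2,040) = 0.37·u($5,000) + 0.63·u($0) = 0.37.
The second indifference gives u($2,648) = 0.74·u($5,000) + 0.26·u($2,040) = 0.74·1.00 + 0.26·0.37 = 0.8362.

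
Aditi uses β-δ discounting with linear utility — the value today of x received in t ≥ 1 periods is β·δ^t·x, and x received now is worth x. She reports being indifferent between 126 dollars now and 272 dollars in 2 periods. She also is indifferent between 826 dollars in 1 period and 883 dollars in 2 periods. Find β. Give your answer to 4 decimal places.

From the later pair, β·δ^1·826 = β·δ^2·883; dividing through, δ = 826/883 = 0.93545.
Now use the now-vs-future pair: 126 = β·δ^2·272 gives β = 126/(0.87506·272) ≈ 0.5294.

β ≈ 0.5294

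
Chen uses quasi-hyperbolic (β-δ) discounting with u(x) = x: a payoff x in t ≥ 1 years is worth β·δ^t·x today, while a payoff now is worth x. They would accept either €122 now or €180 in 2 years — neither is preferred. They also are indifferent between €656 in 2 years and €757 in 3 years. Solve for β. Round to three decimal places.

β ≈ 0.903

From the later pair, β·δ^2·656 = β·δ^3·757; dividing through, δ = 656/757 = 0.86658.
The first indifference: 122 = β·δ^2·180, so β = 122/(δ^2·180) = 122/(0.75096·180) ≈ 0.903.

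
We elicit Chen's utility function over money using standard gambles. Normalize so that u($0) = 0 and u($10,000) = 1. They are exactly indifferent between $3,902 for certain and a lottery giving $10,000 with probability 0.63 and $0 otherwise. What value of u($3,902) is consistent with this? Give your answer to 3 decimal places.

0.630

u($3,902) equals the lottery's expected utility: 0.63·1 + 0.37·0 = 0.63.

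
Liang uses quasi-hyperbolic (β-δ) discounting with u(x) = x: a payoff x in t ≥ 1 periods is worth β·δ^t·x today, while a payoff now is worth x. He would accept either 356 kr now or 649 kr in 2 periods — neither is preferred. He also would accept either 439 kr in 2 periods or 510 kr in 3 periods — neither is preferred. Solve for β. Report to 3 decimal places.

Both payoffs in the second observation are in the future, so β drops out: δ^2·439 = δ^3·510 ⇒ δ = 439/510 = 0.86078.
The first indifference: 356 = β·δ^2·649, so β = 356/(δ^2·649) = 356/(0.74095·649) ≈ 0.740.

β ≈ 0.740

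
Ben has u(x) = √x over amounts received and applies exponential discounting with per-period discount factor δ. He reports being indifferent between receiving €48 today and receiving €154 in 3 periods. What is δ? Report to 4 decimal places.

Equating discounted utilities: u(48) = δ^3·u(154) ⇒ δ^3 = u(48)/u(154).
Since u(x) = √x, δ^3 = √(48/154) = 0.55829.
Hence δ = (0.55829)^(1/3) = 0.823417.

δ ≈ 0.8234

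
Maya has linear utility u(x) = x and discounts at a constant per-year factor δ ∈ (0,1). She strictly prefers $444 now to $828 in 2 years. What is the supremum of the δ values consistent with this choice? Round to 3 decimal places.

δ < 0.732

The preference means 444 > δ^2·828.
Dividing by 828: δ^2 < 0.53623. Both sides are positive, so the square root keeps the direction.
δ < 0.53623^(1/2) = 0.732.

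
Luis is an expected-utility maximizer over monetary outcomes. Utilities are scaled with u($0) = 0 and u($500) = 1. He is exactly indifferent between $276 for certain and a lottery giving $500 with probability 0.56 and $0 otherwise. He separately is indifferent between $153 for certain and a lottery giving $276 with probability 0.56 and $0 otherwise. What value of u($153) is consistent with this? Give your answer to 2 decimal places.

0.31

The first gamble pins u($276): it must equal 0.56·1 + 0.44·0 = 0.56.
The second indifference gives u($153) = 0.56·u($276) + 0.44·u($0) = 0.56·0.56 + 0.44·0.00 = 0.3136.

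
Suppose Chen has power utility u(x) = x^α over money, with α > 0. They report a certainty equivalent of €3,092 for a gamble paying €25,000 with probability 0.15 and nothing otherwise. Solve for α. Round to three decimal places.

Since u(0) = 0, the lottery's EU is 0.15·25000^α.
Equating: 3092^α = 0.15·25000^α, i.e. 0.1237^α = 0.15.
Taking logs: α·ln(3092/25000) = ln(0.15), so α = -1.897120 / -2.090058 ≈ 0.908.

α ≈ 0.908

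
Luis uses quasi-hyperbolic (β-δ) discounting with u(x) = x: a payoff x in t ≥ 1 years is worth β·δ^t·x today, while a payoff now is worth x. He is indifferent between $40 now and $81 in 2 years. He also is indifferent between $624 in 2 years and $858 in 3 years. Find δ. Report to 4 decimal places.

From the later pair, β·δ^2·624 = β·δ^3·858; dividing through, δ = 624/858 = 0.72727.

δ ≈ 0.7273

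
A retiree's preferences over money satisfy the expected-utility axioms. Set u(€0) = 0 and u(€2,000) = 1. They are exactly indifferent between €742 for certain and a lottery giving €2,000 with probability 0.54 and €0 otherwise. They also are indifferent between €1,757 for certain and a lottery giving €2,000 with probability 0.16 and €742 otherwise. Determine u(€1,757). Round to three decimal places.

From the first indifference, u(€742) = 0.54·u(€2,000) + 0.46·u(€0) = 0.54·1 + 0.46·0 = 0.54.
The second indifference gives u(€1,757) = 0.16·u(€2,000) + 0.84·u(€742) = 0.16·1.00 + 0.84·0.54 = 0.6136.

0.614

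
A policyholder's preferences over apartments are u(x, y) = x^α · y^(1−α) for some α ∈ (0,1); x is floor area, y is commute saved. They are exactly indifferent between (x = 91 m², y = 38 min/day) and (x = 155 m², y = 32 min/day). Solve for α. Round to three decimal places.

The Cobb–Douglas utilities coincide, so 91^α·38^(1−α) = 155^α·32^(1−α).
Rearrange to (91/155)^α = (32/38)^(1−α) and take logs: α·-0.532566 = (1−α)·-0.171850.
Thus α·(-0.704416) = -0.171850, so α = -0.171850/-0.704416 ≈ 0.244.

α ≈ 0.244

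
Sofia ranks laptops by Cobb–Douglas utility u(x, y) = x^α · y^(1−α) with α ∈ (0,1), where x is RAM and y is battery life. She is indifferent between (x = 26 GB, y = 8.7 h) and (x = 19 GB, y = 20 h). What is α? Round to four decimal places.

α ≈ 0.7263

Indifference: 26^α · 8.7^(1−α) = 19^α · 20^(1−α).
Rearrange to (26/19)^α = (20/8.7)^(1−α) and take logs: α·0.3136576 = (1−α)·0.8324092.
So α/(1−α) = (0.8324092)/(0.3136576) = 2.6538786, and α = 2.6538786/3.6538786 ≈ 0.7263.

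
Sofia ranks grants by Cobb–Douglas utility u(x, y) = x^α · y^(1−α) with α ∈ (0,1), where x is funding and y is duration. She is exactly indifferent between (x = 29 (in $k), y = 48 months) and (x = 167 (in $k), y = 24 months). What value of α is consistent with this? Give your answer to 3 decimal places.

The Cobb–Douglas utilities coincide, so 29^α·48^(1−α) = 167^α·24^(1−α).
(29/167)^α = (24/48)^(1−α); take logs: α·ln(29/167) = (1−α)·ln(24/48), i.e. α·-1.750698 = (1−α)·-0.693147.
So α/(1−α) = (-0.693147)/(-1.750698) = 0.395926, and α = 0.395926/1.395926 ≈ 0.284.

α ≈ 0.284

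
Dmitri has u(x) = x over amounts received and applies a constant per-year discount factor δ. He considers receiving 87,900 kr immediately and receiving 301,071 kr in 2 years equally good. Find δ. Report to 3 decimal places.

Equating discounted utilities: u(87900) = δ^2·u(301071) ⇒ δ^2 = u(87900)/u(301071).
With u(x) = x: δ^2 = 87900/301071 = 0.29196.
Hence δ = (0.29196)^(1/2) = 0.54033.

δ ≈ 0.540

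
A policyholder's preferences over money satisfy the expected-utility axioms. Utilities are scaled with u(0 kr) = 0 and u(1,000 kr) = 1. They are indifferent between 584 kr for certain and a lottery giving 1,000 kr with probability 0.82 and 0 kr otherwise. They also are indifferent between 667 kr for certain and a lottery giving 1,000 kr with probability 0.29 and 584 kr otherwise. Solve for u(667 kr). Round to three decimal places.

0.872

From the first indifference, u(584 kr) = 0.82·u(1,000 kr) + 0.18·u(0 kr) = 0.82·1 + 0.18·0 = 0.82.
The second indifference gives u(667 kr) = 0.29·u(1,000 kr) + 0.71·u(584 kr) = 0.29·1.00 + 0.71·0.82 = 0.8722.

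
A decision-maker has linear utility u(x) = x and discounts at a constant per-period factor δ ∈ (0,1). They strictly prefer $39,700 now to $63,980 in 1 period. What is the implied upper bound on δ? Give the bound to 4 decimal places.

δ < 0.6205

Comparing present values: 39700 > δ·63980.
So δ < 39700/63980 = 0.62051.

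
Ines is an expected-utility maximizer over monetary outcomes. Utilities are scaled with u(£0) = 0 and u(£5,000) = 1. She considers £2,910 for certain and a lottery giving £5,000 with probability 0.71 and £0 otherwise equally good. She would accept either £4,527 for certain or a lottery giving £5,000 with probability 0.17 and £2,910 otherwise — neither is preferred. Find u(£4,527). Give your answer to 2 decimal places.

0.76

The first gamble pins u(£2,910): it must equal 0.71·1 + 0.29·0 = 0.71.
Then u(£4,527) = 0.17·u(£5,000) + 0.83·u(£2,910) = 0.17·1.00 + 0.83·0.71 = 0.7593.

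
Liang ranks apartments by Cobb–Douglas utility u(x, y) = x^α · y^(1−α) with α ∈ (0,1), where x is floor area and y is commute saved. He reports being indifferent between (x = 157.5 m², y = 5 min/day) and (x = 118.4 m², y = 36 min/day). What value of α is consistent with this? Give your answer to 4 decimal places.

The Cobb–Douglas utilities coincide, so 157.5^α·5^(1−α) = 118.4^α·36^(1−α).
Taking logs: α·ln 157.5 + (1−α)·ln 5 = α·ln 118.4 + (1−α)·ln 36, i.e. α·0.2853567 = (1−α)·1.9740810.
With A = 0.2853567 and B = 1.9740810: α·A = (1−α)·B, so α = B/(A+B) = 1.9740810/2.2594377 ≈ 0.8737.

α ≈ 0.8737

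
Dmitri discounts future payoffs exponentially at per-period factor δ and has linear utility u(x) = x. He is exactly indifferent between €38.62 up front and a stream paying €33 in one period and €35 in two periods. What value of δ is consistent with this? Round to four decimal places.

δ ≈ 0.6800

Present value of the stream is 33·δ + 35·δ². Indifference gives 33δ + 35δ² = 38.62.
Rearranged: 35δ² + 33δ − 38.62 = 0.
δ = (−33 + √(33² + 4·35·38.62)) / (2·35) = (−33 + √6495.80) / 70 ≈ 0.6800.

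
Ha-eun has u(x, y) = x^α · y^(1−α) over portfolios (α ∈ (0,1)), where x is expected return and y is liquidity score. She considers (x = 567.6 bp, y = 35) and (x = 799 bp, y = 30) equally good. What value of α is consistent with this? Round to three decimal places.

Set the two utilities equal: 567.6^α·35^(1−α) = 799^α·30^(1−α).
(567.6/799)^α = (30/35)^(1−α); take logs: α·ln(567.6/799) = (1−α)·ln(30/35), i.e. α·-0.341944 = (1−α)·-0.154151.
With A = -0.341944 and B = -0.154151: α·A = (1−α)·B, so α = B/(A+B) = -0.154151/-0.496095 ≈ 0.311.

α ≈ 0.311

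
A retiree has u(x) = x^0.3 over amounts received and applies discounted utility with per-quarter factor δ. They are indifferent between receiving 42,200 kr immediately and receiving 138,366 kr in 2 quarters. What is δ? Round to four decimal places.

The payoff in 2 quarters is discounted by δ^2, so u(42200) = δ^2·u(138366) and δ^2 = u(42200)/u(138366).
With u(x) = x^0.3: δ^2 = 42200^0.3/138366^0.3 = (42200/138366)^0.3 = 0.70030.
Taking the square root: δ = 0.70030^(1/2) ≈ 0.8368.

δ ≈ 0.8368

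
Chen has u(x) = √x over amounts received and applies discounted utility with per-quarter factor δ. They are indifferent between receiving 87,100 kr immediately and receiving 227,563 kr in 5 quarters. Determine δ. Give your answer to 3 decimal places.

Equating discounted utilities: u(87100) = δ^5·u(227563) ⇒ δ^5 = u(87100)/u(227563).
Since u(x) = √x, δ^5 = √(87100/227563) = 0.61867.
Taking the 5th root: δ = 0.61867^(1/5) ≈ 0.908.

δ ≈ 0.908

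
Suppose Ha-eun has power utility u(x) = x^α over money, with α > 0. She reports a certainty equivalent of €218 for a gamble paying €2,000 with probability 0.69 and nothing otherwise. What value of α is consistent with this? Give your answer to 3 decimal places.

α ≈ 0.167

EU(lottery) = 0.69·2000^α + 0.31·0 = 0.69·2000^α.
Indifference: 218^α = 0.69·2000^α, so (218/2000)^α = 0.69.
Take logs: α = ln 0.69 / ln(218/2000) ≈ 0.16742.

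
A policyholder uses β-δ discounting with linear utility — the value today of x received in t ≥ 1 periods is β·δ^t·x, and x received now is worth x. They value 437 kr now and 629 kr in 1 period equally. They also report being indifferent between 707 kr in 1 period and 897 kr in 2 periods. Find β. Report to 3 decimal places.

β ≈ 0.881

The second indifference involves only future payoffs, so β cancels: β·δ^1·707 = β·δ^2·897, giving δ = 707/897 = 0.78818.
Substituting δ into 437 = β·δ·629: β = 437/(495.767) ≈ 0.881.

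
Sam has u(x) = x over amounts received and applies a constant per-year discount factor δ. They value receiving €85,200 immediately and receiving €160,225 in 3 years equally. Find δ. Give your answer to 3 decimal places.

The payoff in 3 years is discounted by δ^3, so u(85200) = δ^3·u(160225) and δ^3 = u(85200)/u(160225).
With u(x) = x: δ^3 = 85200/160225 = 0.53175.
So δ = 0.53175^(1/3) ≈ 0.810.

δ ≈ 0.810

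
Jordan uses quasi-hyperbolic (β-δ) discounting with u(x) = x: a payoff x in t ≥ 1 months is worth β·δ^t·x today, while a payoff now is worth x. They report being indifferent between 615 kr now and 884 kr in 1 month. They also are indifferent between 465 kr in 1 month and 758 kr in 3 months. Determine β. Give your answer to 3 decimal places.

Both payoffs in the second observation are in the future, so β drops out: δ^1·465 = δ^3·758 ⇒ δ^2 = 465/758 = 0.61346, so δ = 0.78323.
Substituting δ into 615 = β·δ·884: β = 615/(692.379) ≈ 0.888.

β ≈ 0.888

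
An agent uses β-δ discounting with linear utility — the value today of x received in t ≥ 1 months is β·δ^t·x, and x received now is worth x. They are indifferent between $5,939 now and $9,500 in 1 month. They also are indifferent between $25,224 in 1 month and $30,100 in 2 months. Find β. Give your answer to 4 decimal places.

Both payoffs in the second observation are in the future, so β drops out: δ^1·25224 = δ^2·30100 ⇒ δ = 25224/30100 = 0.83801.
Now use the now-vs-future pair: 5939 = β·δ·9500 gives β = 5939/(0.83801·9500) ≈ 0.7460.

β ≈ 0.7460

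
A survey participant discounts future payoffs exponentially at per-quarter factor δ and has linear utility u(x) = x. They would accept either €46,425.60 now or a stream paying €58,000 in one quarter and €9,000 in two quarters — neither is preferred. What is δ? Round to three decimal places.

δ ≈ 0.720

The stream is worth 58000δ + 9000δ² today, so 58000δ + 9000δ² = 46425.60.
That is, 9000δ² + 58000δ − 46425.60 = 0, a quadratic in δ.
δ = (−58000 + √(58000² + 4·9000·46425.60)) / (2·9000) = (−58000 + √5035321600.00) / 18000 ≈ 0.720.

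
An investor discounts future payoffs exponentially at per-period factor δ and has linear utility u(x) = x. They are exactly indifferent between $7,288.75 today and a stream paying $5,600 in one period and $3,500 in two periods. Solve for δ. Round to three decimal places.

δ ≈ 0.850

The stream is worth 5600δ + 3500δ² today, so 5600δ + 3500δ² = 7288.75.
That is, 3500δ² + 5600δ − 7288.75 = 0, a quadratic in δ.
δ = (−5600 + √(5600² + 4·3500·7288.75)) / (2·3500) = (−5600 + √133402500.00) / 7000 ≈ 0.850.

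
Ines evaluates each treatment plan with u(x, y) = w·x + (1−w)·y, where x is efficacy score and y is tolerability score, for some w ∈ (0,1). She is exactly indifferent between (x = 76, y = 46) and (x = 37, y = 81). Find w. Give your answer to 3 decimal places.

w = 0.473

Equating utilities: w·76 + (1−w)·46 = w·37 + (1−w)·81.
Rearranging, 39·w − 35·(1−w) = 0.
The marginal rate of substitution is 35/39, so w = 35/(39+35) = 0.473.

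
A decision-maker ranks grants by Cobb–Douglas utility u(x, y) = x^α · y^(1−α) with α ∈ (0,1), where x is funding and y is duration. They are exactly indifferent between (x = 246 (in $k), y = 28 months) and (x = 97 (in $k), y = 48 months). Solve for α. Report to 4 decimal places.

α ≈ 0.3668

Indifference: 246^α · 28^(1−α) = 97^α · 48^(1−α).
Rearrange to (246/97)^α = (48/28)^(1−α) and take logs: α·0.9306206 = (1−α)·0.5389965.
With A = 0.9306206 and B = 0.5389965: α·A = (1−α)·B, so α = B/(A+B) = 0.5389965/1.4696171 ≈ 0.3668.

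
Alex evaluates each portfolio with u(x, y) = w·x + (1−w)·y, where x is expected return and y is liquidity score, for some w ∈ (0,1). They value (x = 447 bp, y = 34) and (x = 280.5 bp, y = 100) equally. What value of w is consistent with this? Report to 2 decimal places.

Equating utilities: w·447 + (1−w)·34 = w·280.5 + (1−w)·100.
Collecting terms: w·166.5 = (1−w)·66.
So w/(1−w) = 66/166.5 = 0.3964, giving w = 66/(166.5+66) = 0.28.

w = 0.28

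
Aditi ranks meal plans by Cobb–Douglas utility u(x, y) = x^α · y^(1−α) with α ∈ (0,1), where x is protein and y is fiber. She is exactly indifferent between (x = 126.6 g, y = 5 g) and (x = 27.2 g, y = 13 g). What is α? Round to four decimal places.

α ≈ 0.3832

Set the two utilities equal: 126.6^α·5^(1−α) = 27.2^α·13^(1−α).
Taking logs: α·ln 126.6 + (1−α)·ln 5 = α·ln 27.2 + (1−α)·ln 13, i.e. α·1.5378155 = (1−α)·0.9555114.
So α/(1−α) = (0.9555114)/(1.5378155) = 0.6213433, and α = 0.6213433/1.6213433 ≈ 0.3832.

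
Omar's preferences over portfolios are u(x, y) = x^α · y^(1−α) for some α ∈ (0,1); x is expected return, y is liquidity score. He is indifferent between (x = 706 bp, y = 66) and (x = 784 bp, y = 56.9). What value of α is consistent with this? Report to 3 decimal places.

α ≈ 0.586

Indifference: 706^α · 66^(1−α) = 784^α · 56.9^(1−α).
Taking logs: α·ln 706 + (1−α)·ln 66 = α·ln 784 + (1−α)·ln 56.9, i.e. α·-0.104794 = (1−α)·-0.148359.
So α/(1−α) = (-0.148359)/(-0.104794) = 1.415720, and α = 1.415720/2.415720 ≈ 0.586.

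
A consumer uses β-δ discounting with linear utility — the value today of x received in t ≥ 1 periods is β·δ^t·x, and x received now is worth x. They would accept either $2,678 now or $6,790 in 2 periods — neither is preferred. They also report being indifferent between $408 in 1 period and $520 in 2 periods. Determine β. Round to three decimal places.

β ≈ 0.641

The second indifference involves only future payoffs, so β cancels: β·δ^1·408 = β·δ^2·520, giving δ = 408/520 = 0.78462.
The first indifference: 2678 = β·δ^2·6790, so β = 2678/(δ^2·6790) = 2678/(0.61562·6790) ≈ 0.641.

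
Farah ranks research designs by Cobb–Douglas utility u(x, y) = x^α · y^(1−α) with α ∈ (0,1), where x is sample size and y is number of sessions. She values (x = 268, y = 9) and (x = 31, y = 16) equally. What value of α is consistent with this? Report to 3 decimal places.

α ≈ 0.211

Indifference: 268^α · 9^(1−α) = 31^α · 16^(1−α).
(268/31)^α = (16/9)^(1−α); take logs: α·ln(268/31) = (1−α)·ln(16/9), i.e. α·2.157000 = (1−α)·0.575364.
So α/(1−α) = (0.575364)/(2.157000) = 0.266743, and α = 0.266743/1.266743 ≈ 0.211.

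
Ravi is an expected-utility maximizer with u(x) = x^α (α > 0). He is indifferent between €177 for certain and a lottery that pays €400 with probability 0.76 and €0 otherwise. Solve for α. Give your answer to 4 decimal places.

α ≈ 0.3366

EU(lottery) = 0.76·400^α + 0.24·0 = 0.76·400^α.
Setting u(177) equal to that: 177^α = 0.76·400^α ⇒ (177/400)^α = 0.76.
Take logs: α = ln 0.76 / ln(177/400) ≈ 0.336602.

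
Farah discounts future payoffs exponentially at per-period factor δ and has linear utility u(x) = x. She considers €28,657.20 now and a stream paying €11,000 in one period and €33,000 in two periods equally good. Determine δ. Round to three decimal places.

δ ≈ 0.780

The stream is worth 11000δ + 33000δ² today, so 11000δ + 33000δ² = 28657.20.
That is, 33000δ² + 11000δ − 28657.20 = 0, a quadratic in δ.
By the quadratic formula (taking the positive root), δ = (−11000 + √3903750400.00) / 66000 ≈ 0.780.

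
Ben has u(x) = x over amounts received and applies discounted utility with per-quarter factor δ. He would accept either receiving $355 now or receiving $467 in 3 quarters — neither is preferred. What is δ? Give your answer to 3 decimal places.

The payoff in 3 quarters is discounted by δ^3, so u(355) = δ^3·u(467) and δ^3 = u(355)/u(467).
With u(x) = x: δ^3 = 355/467 = 0.76017.
Hence δ = (0.76017)^(1/3) = 0.91265.

δ ≈ 0.913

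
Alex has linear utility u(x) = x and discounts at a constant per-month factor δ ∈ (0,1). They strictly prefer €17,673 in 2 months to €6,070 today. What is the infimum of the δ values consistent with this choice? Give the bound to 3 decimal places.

δ > 0.586

Under u(x) = x this choice says 6070 < δ^2·17673.
Hence δ^2 > 6070/17673 = 0.34346, and x ↦ x^(1/2) is increasing on (0,∞).
δ > (6070/17673)^(1/2) ≈ 0.586.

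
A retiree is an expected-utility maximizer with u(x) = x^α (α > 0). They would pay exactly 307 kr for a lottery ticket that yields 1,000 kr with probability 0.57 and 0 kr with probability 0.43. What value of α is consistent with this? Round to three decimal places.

α ≈ 0.476

Since u(0) = 0, the lottery's EU is 0.57·1000^α.
Indifference: 307^α = 0.57·1000^α, so (307/1000)^α = 0.57.
Take logs: α = ln 0.57 / ln(307/1000) ≈ 0.47601.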